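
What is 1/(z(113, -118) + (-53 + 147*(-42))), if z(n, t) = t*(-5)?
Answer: -1/5637 ≈ -0.00017740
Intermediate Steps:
z(n, t) = -5*t
1/(z(113, -118) + (-53 + 147*(-42))) = 1/(-5*(-118) + (-53 + 147*(-42))) = 1/(590 + (-53 - 6174)) = 1/(590 - 6227) = 1/(-5637) = -1/5637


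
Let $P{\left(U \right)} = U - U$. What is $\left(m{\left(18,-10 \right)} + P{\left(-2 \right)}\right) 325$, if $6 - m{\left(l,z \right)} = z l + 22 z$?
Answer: $131950$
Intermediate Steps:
$P{\left(U \right)} = 0$
$m{\left(l,z \right)} = 6 - 22 z - l z$ ($m{\left(l,z \right)} = 6 - \left(z l + 22 z\right) = 6 - \left(l z + 22 z\right) = 6 - \left(22 z + l z\right) = 6 - 22 z - l z$)
$\left(m{\left(18,-10 \right)} + P{\left(-2 \right)}\right) 325 = \left(\left(6 - -220 - 18 \left(-10\right)\right) + 0\right) 325 = \left(\left(6 + 220 + 180\right) + 0\right) 325 = \left(406 + 0\right) 325 = 406 \cdot 325 = 131950$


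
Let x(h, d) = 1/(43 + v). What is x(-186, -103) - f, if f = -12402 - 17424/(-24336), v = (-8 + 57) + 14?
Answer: 222156771/17914 ≈ 12401.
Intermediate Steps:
v = 63 (v = 49 + 14 = 63)
f = -2095817/169 (f = -12402 - 17424*(-1)/24336 = -12402 - 1*(-121/169) = -12402 + 121/169 = -2095817/169 ≈ -12401.)
x(h, d) = 1/106 (x(h, d) = 1/(43 + 63) = 1/106)
x(-186, -103) - f = 1/106 - 1*(-2095817/169) = 1/106 + 2095817/169 = 222156771/17914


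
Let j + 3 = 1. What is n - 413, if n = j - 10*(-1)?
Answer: -405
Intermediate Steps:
j = -2 (j = -3 + 1 = -2)
n = 8 (n = -2 - 10*(-1) = -2 + 10 = 8)
n - 413 = 8 - 413 = -405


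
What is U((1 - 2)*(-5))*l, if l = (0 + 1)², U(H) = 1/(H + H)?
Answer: ⅒ ≈ 0.10000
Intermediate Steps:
U(H) = 1/(2*H)
l = 1 (l = 1² = 1)
U((1 - 2)*(-5))*l = (1/(2*(((1 - 2)*(-5)))))*1 = (1/(2*((-1*(-5)))))*1 = ((½)/5)*1 = ((½)*(⅕))*1 = (⅒)*1 = ⅒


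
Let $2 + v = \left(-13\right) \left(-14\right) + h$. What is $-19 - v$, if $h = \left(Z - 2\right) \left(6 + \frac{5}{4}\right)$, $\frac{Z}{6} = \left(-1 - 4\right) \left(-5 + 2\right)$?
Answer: $-837$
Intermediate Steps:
$Z = 90$ ($Z = 6 \left(-1 - 4\right) \left(-5 + 2\right) = 6 \left(\left(-5\right) \left(-3\right)\right) = 6 \cdot 15 = 90$)
$h = 638$ ($h = \left(90 - 2\right) \left(6 + \frac{5}{4}\right) = 88 \left(6 + 5 \cdot \frac{1}{4}\right) = 88 \left(6 + \frac{5}{4}\right) = 88 \cdot \frac{29}{4} = 638$)
$v = 818$ ($v = -2 + \left(\left(-13\right) \left(-14\right) + 638\right) = -2 + \left(182 + 638\right) = -2 + 820 = 818$)
$-19 - v = -19 - 818 = -837$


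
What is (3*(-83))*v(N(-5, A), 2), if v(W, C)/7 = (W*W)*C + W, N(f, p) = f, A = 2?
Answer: -78435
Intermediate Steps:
v(W, C) = 7*W + 7*C*W**2 (v(W, C) = 7*((W*W)*C + W) = 7*(W**2*C + W) = 7*(C*W**2 + W) = 7*(W + C*W**2) = 7*W + 7*C*W**2)
(3*(-83))*v(N(-5, A), 2) = (3*(-83))*(7*(-5)*(1 + 2*(-5))) = -1743*(-5)*(1 - 10) = -1743*(-5)*(-9) = -249*315 = -78435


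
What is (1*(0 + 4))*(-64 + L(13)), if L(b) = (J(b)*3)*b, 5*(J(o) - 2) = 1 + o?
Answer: 2464/5 ≈ 492.80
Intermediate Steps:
J(o) = 11/5 + o/5 (J(o) = 2 + (1 + o)/5 = 2 + (⅕ + o/5) = 11/5 + o/5)
L(b) = b*(33/5 + 3*b/5) (L(b) = ((11/5 + b/5)*3)*b = (33/5 + 3*b/5)*b = b*(33/5 + 3*b/5))
(1*(0 + 4))*(-64 + L(13)) = (1*(0 + 4))*(-64 + (⅗)*13*(11 + 13)) = (1*4)*(-64 + (⅗)*13*24) = 4*(-64 + 936/5) = 4*(616/5) = 2464/5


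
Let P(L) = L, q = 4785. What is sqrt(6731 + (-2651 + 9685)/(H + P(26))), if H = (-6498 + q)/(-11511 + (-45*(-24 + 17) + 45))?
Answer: sqrt(66152093392253)/97213 ≈ 83.666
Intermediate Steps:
H = 571/3717 (H = (-6498 + 4785)/(-11511 + (-45*(-24 + 17) + 45)) = -1713/(-11511 + (-45*(-7) + 45)) = -1713/(-11511 + (315 + 45)) = -1713/(-11511 + 360) = -1713/(-11151) = -1713*(-1/11151) = 571/3717 ≈ 0.15362)
sqrt(6731 + (-2651 + 9685)/(H + P(26))) = sqrt(6731 + (-2651 + 9685)/(571/3717 + 26)) = sqrt(6731 + 7034/(97213/3717)) = sqrt(6731 + 7034*(3717/97213)) = sqrt(6731 + 26145378/97213) = sqrt(680486081/97213) = sqrt(66152093392253)/97213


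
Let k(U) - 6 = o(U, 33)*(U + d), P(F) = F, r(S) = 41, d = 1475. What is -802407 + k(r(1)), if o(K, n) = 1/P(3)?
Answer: -2405687/3 ≈ -8.0190e+5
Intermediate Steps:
o(K, n) = ⅓ (o(K, n) = 1/3 = ⅓)
k(U) = 1493/3 + U/3 (k(U) = 6 + (U + 1475)/3 = 6 + (1475 + U)/3 = 6 + (1475/3 + U/3) = 1493/3 + U/3)
-802407 + k(r(1)) = -802407 + (1493/3 + (⅓)*41) = -802407 + (1493/3 + 41/3) = -802407 + 1534/3 = -2405687/3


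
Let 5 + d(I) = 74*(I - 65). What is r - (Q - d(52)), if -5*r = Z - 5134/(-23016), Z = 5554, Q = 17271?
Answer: -1113332519/57540 ≈ -19349.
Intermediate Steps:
d(I) = -4815 + 74*I (d(I) = -5 + 74*(I - 65) = -5 + 74*(-65 + I) = -5 + (-4810 + 74*I) = -4815 + 74*I)
r = -63917999/57540 (r = -(5554 - 5134/(-23016))/5 = -(5554 - 5134*(-1)/23016)/5 = -(5554 - 1*(-2567/11508))/5 = -(5554 + 2567/11508)/5 = -⅕*63917999/11508 = -63917999/57540 ≈ -1110.8)
r - (Q - d(52)) = -63917999/57540 - (17271 - (-4815 + 74*52)) = -63917999/57540 - (17271 - (-4815 + 3848)) = -63917999/57540 - (17271 - 1*(-967)) = -63917999/57540 - (17271 + 967) = -63917999/57540 - 1*18238 = -63917999/57540 - 18238 = -1113332519/57540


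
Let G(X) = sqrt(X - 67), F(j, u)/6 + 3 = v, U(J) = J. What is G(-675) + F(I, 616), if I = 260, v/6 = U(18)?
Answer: 630 + I*sqrt(742) ≈ 630.0 + 27.24*I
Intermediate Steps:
v = 108 (v = 6*18 = 108)
F(j, u) = 630 (F(j, u) = -18 + 6*108 = -18 + 648 = 630)
G(X) = sqrt(-67 + X)
G(-675) + F(I, 616) = sqrt(-67 - 675) + 630 = sqrt(-742) + 630 = I*sqrt(742) + 630 = 630 + I*sqrt(742)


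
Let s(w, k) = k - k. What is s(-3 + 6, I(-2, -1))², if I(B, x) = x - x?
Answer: 0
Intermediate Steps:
I(B, x) = 0
s(w, k) = 0
s(-3 + 6, I(-2, -1))² = 0² = 0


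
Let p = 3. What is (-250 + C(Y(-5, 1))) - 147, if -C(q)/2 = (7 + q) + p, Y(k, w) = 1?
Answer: -419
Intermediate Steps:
C(q) = -20 - 2*q (C(q) = -2*((7 + q) + 3) = -2*(10 + q) = -20 - 2*q)
(-250 + C(Y(-5, 1))) - 147 = (-250 + (-20 - 2*1)) - 147 = (-250 + (-20 - 2)) - 147 = (-250 - 22) - 147 = -272 - 147 = -419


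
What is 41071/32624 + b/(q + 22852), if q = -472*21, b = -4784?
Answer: 93846381/105538640 ≈ 0.88921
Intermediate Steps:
q = -9912
41071/32624 + b/(q + 22852) = 41071/32624 - 4784/(-9912 + 22852) = 41071*(1/32624) - 4784/12940 = 41071/32624 - 4784*1/12940 = 41071/32624 - 1196/3235 = 93846381/105538640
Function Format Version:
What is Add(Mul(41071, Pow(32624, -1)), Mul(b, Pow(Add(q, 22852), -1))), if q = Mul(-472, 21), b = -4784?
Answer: Rational(93846381, 105538640) ≈ 0.88921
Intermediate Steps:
q = -9912
Add(Mul(41071, Pow(32624, -1)), Mul(b, Pow(Add(q, 22852), -1))) = Add(Mul(41071, Pow(32624, -1)), Mul(-4784, Pow(Add(-9912, 22852), -1))) = Add(Mul(41071, Rational(1, 32624)), Mul(-4784, Pow(12940, -1))) = Add(Rational(41071, 32624), Mul(-4784, Rational(1, 12940))) = Add(Rational(41071, 32624), Rational(-1196, 3235)) = Rational(93846381, 105538640)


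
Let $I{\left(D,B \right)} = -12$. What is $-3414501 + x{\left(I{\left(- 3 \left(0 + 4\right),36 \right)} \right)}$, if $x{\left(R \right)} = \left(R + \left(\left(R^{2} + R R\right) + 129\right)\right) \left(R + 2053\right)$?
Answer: $-2587896$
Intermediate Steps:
$x{\left(R \right)} = \left(2053 + R\right) \left(129 + R + 2 R^{2}\right)$ ($x{\left(R \right)} = \left(R + \left(\left(R^{2} + R^{2}\right) + 129\right)\right) \left(2053 + R\right) = \left(R + \left(2 R^{2} + 129\right)\right) \left(2053 + R\right) = \left(R + \left(129 + 2 R^{2}\right)\right) \left(2053 + R\right) = \left(129 + R + 2 R^{2}\right) \left(2053 + R\right) = \left(2053 + R\right) \left(129 + R + 2 R^{2}\right)$)
$-3414501 + x{\left(I{\left(- 3 \left(0 + 4\right),36 \right)} \right)} = -3414501 + \left(264837 + 2 \left(-12\right)^{3} + 2182 \left(-12\right) + 4107 \left(-12\right)^{2}\right) = -3414501 + \left(264837 + 2 \left(-1728\right) - 26184 + 4107 \cdot 144\right) = -3414501 + \left(264837 - 3456 - 26184 + 591408\right) = -3414501 + 826605 = -2587896$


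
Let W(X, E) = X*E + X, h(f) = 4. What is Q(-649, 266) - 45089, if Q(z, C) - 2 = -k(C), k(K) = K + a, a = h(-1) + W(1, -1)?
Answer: -45357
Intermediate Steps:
W(X, E) = X + E*X (W(X, E) = E*X + X = X + E*X)
a = 4 (a = 4 + 1*(1 - 1) = 4 + 1*0 = 4 + 0 = 4)
k(K) = 4 + K (k(K) = K + 4 = 4 + K)
Q(z, C) = -2 - C (Q(z, C) = 2 - (4 + C) = 2 + (-4 - C) = -2 - C)
Q(-649, 266) - 45089 = (-2 - 1*266) - 45089 = (-2 - 266) - 45089 = -268 - 45089 = -45357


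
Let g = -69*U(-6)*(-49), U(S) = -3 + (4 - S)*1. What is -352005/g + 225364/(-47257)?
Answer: -1046113813/53258639 ≈ -19.642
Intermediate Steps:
U(S) = 1 - S (U(S) = -3 + (4 - S) = 1 - S)
g = 23667 (g = -69*(1 - 1*(-6))*(-49) = -69*(1 + 6)*(-49) = -69*7*(-49) = -483*(-49) = 23667)
-352005/g + 225364/(-47257) = -352005/23667 + 225364/(-47257) = -352005*1/23667 + 225364*(-1/47257) = -117335/7889 - 225364/47257 = -1046113813/53258639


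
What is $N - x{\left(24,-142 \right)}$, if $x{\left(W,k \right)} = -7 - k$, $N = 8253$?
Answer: $8118$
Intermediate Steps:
$N - x{\left(24,-142 \right)} = 8253 - \left(-7 - -142\right) = 8253 - \left(-7 + 142\right) = 8253 - 135 = 8118$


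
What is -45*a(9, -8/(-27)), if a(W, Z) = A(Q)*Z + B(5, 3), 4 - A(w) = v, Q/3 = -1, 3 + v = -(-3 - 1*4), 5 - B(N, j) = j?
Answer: -90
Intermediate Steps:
B(N, j) = 5 - j
v = 4 (v = -3 - (-3 - 1*4) = -3 - (-3 - 4) = -3 - 1*(-7) = -3 + 7 = 4)
Q = -3 (Q = 3*(-1) = -3)
A(w) = 0 (A(w) = 4 - 1*4 = 4 - 4 = 0)
a(W, Z) = 2 (a(W, Z) = 0*Z + (5 - 1*3) = 0 + (5 - 3) = 0 + 2 = 2)
-45*a(9, -8/(-27)) = -45*2 = -90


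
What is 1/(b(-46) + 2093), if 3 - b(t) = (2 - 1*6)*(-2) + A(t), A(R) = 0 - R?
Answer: 1/2042 ≈ 0.00048972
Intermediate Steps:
A(R) = -R
b(t) = -5 + t (b(t) = 3 - ((2 - 1*6)*(-2) - t) = 3 - ((2 - 6)*(-2) - t) = 3 - (-4*(-2) - t) = 3 - (8 - t) = 3 + (-8 + t) = -5 + t)
1/(b(-46) + 2093) = 1/((-5 - 46) + 2093) = 1/(-51 + 2093) = 1/2042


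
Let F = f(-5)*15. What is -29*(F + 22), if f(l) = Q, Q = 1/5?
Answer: -725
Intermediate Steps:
Q = ⅕ ≈ 0.20000
f(l) = ⅕
F = 3 (F = (⅕)*15 = 3)
-29*(F + 22) = -29*(3 + 22) = -29*25 = -725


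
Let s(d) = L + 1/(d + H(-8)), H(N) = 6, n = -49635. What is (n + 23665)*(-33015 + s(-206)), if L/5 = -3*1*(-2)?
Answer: 17132411597/20 ≈ 8.5662e+8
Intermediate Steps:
L = 30 (L = 5*(-3*1*(-2)) = 5*(-3*(-2)) = 5*6 = 30)
s(d) = 30 + 1/(6 + d) (s(d) = 30 + 1/(d + 6) = 30 + 1/(6 + d))
(n + 23665)*(-33015 + s(-206)) = (-49635 + 23665)*(-33015 + (181 + 30*(-206))/(6 - 206)) = -25970*(-33015 + (181 - 6180)/(-200)) = -25970*(-33015 - 1/200*(-5999)) = -25970*(-33015 + 5999/200) = -25970*(-6597001/200) = 17132411597/20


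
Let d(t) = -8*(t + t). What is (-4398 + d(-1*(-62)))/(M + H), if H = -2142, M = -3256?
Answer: 2695/2699 ≈ 0.99852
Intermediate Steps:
d(t) = -16*t
(-4398 + d(-1*(-62)))/(M + H) = (-4398 - (-16)*(-62))/(-3256 - 2142) = (-4398 - 16*62)/(-5398) = (-4398 - 992)*(-1/5398) = -5390*(-1/5398) = 2695/2699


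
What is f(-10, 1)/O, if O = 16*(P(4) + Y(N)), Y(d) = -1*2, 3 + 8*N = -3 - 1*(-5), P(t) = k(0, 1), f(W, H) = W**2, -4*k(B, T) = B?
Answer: -25/8 ≈ -3.1250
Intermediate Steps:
k(B, T) = -B/4
P(t) = 0 (P(t) = -1/4*0 = 0)
N = -1/8 (N = -3/8 + (-3 - 1*(-5))/8 = -3/8 + (-3 + 5)/8 = -3/8 + (1/8)*2 = -3/8 + 1/4 = -1/8 ≈ -0.12500)
Y(d) = -2
O = -32 (O = 16*(0 - 2) = 16*(-2) = -32)
f(-10, 1)/O = (-10)**2/(-32) = 100*(-1/32) = -25/8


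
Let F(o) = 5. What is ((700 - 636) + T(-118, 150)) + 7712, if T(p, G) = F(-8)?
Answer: 7781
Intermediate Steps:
T(p, G) = 5
((700 - 636) + T(-118, 150)) + 7712 = ((700 - 636) + 5) + 7712 = (64 + 5) + 7712 = 69 + 7712 = 7781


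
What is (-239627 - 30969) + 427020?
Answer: 156424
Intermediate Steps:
(-239627 - 30969) + 427020 = -270596 + 427020 = 156424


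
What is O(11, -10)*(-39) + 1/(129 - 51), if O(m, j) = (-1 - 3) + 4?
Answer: 1/78 ≈ 0.012821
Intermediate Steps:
O(m, j) = 0 (O(m, j) = -4 + 4 = 0)
O(11, -10)*(-39) + 1/(129 - 51) = 0*(-39) + 1/(129 - 51) = 0 + 1/78 = 1/78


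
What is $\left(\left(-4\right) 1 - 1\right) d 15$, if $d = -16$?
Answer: $1200$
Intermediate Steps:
$\left(\left(-4\right) 1 - 1\right) d 15 = \left(\left(-4\right) 1 - 1\right) \left(-16\right) 15 = \left(-4 - 1\right) \left(-16\right) 15 = \left(-5\right) \left(-16\right) 15 = 80 \cdot 15 = 1200$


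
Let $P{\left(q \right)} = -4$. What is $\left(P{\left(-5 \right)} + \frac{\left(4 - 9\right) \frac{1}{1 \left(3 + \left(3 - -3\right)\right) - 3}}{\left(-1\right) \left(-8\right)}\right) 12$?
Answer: $- \frac{197}{4} \approx -49.25$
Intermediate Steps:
$\left(P{\left(-5 \right)} + \frac{\left(4 - 9\right) \frac{1}{1 \left(3 + \left(3 - -3\right)\right) - 3}}{\left(-1\right) \left(-8\right)}\right) 12 = \left(-4 + \frac{\left(4 - 9\right) \frac{1}{1 \left(3 + \left(3 - -3\right)\right) - 3}}{\left(-1\right) \left(-8\right)}\right) 12 = \left(-4 + \frac{\left(-5\right) \frac{1}{1 \left(3 + \left(3 + 3\right)\right) - 3}}{8}\right) 12 = \left(-4 + - \frac{5}{1 \left(3 + 6\right) - 3} \cdot \frac{1}{8}\right) 12 = \left(-4 + - \frac{5}{1 \cdot 9 - 3} \cdot \frac{1}{8}\right) 12 = \left(-4 + - \frac{5}{9 - 3} \cdot \frac{1}{8}\right) 12 = \left(-4 + - \frac{5}{6} \cdot \frac{1}{8}\right) 12 = \left(-4 + \left(-5\right) \frac{1}{6} \cdot \frac{1}{8}\right) 12 = \left(-4 - \frac{5}{48}\right) 12 = \left(- \frac{197}{48}\right) 12 = - \frac{197}{4}$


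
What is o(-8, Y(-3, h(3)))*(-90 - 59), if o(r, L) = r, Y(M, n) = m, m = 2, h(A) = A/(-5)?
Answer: 1192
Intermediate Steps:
h(A) = -A/5 (h(A) = A*(-1/5) = -A/5)
Y(M, n) = 2
o(-8, Y(-3, h(3)))*(-90 - 59) = -8*(-90 - 59) = -8*(-149) = 1192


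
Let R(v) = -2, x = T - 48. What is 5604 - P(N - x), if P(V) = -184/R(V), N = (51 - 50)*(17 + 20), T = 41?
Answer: 5512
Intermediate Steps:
x = -7 (x = 41 - 48 = -7)
N = 37 (N = 1*37 = 37)
P(V) = 92 (P(V) = -184/(-2) = -184*(-½) = 92)
5604 - P(N - x) = 5604 - 1*92 = 5604 - 92 = 5512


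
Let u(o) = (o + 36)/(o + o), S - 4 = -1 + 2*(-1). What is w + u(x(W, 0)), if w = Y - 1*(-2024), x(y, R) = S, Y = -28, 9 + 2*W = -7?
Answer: 4029/2 ≈ 2014.5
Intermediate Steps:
W = -8 (W = -9/2 + (½)*(-7) = -9/2 - 7/2 = -8)
S = 1 (S = 4 + (-1 + 2*(-1)) = 4 + (-1 - 2) = 4 - 3 = 1)
x(y, R) = 1
w = 1996 (w = -28 - 1*(-2024) = -28 + 2024 = 1996)
u(o) = (36 + o)/(2*o) (u(o) = (36 + o)/((2*o)) = (36 + o)*(1/(2*o)) = (36 + o)/(2*o))
w + u(x(W, 0)) = 1996 + (½)*(36 + 1)/1 = 1996 + (½)*1*37 = 1996 + 37/2 = 4029/2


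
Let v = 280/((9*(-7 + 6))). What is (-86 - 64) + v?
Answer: -1630/9 ≈ -181.11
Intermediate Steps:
v = -280/9 (v = 280/((9*(-1))) = 280/(-9) = 280*(-⅑) = -280/9 ≈ -31.111)
(-86 - 64) + v = (-86 - 64) - 280/9 = -150 - 280/9 = -1630/9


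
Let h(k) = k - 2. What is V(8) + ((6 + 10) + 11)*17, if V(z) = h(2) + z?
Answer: 467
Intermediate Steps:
h(k) = -2 + k
V(z) = z (V(z) = (-2 + 2) + z = 0 + z = z)
V(8) + ((6 + 10) + 11)*17 = 8 + ((6 + 10) + 11)*17 = 8 + (16 + 11)*17 = 8 + 27*17 = 8 + 459 = 467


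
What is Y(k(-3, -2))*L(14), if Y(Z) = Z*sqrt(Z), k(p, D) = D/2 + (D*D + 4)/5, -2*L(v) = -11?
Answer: 33*sqrt(15)/50 ≈ 2.5562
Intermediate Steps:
L(v) = 11/2 (L(v) = -1/2*(-11) = 11/2)
k(p, D) = 4/5 + D/2 + D**2/5 (k(p, D) = D*(1/2) + (D**2 + 4)*(1/5) = D/2 + (4 + D**2)*(1/5) = D/2 + (4/5 + D**2/5) = 4/5 + D/2 + D**2/5)
Y(Z) = Z**(3/2)
Y(k(-3, -2))*L(14) = (4/5 + (1/2)*(-2) + (1/5)*(-2)**2)**(3/2)*(11/2) = (4/5 - 1 + (1/5)*4)**(3/2)*(11/2) = (4/5 - 1 + 4/5)**(3/2)*(11/2) = (3/5)**(3/2)*(11/2) = (3*sqrt(15)/25)*(11/2) = 33*sqrt(15)/50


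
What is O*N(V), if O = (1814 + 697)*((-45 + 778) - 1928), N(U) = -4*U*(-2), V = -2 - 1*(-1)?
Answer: 24005160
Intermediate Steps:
V = -1 (V = -2 + 1 = -1)
N(U) = 8*U
O = -3000645 (O = 2511*(733 - 1928) = 2511*(-1195) = -3000645)
O*N(V) = -24005160*(-1) = -3000645*(-8) = 24005160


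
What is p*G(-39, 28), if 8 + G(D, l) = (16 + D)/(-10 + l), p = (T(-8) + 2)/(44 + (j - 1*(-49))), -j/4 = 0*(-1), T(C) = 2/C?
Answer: -1169/6696 ≈ -0.17458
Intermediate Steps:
j = 0 (j = -0*(-1) = -4*0 = 0)
p = 7/372 (p = (2/(-8) + 2)/(44 + (0 - 1*(-49))) = (2*(-1/8) + 2)/(44 + (0 + 49)) = (-1/4 + 2)/(44 + 49) = (7/4)/93 = (7/4)*(1/93) = 7/372 ≈ 0.018817)
G(D, l) = -8 + (16 + D)/(-10 + l)
p*G(-39, 28) = 7*((96 - 39 - 8*28)/(-10 + 28))/372 = 7*((96 - 39 - 224)/18)/372 = 7*((1/18)*(-167))/372 = (7/372)*(-167/18) = -1169/6696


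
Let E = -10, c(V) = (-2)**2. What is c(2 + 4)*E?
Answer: -40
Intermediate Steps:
c(V) = 4
c(2 + 4)*E = 4*(-10) = -40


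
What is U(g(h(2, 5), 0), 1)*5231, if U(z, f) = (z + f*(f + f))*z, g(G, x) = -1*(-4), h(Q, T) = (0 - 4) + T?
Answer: 125544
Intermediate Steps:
h(Q, T) = -4 + T
g(G, x) = 4
U(z, f) = z*(z + 2*f**2) (U(z, f) = (z + f*(2*f))*z = (z + 2*f**2)*z = z*(z + 2*f**2))
U(g(h(2, 5), 0), 1)*5231 = (4*(4 + 2*1**2))*5231 = (4*(4 + 2*1))*5231 = (4*(4 + 2))*5231 = (4*6)*5231 = 24*5231 = 125544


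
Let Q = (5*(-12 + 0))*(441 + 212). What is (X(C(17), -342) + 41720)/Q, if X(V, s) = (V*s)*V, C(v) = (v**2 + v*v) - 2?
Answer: 28356418/9795 ≈ 2895.0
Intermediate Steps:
C(v) = -2 + 2*v**2 (C(v) = (v**2 + v**2) - 2 = 2*v**2 - 2 = -2 + 2*v**2)
X(V, s) = s*V**2
Q = -39180 (Q = (5*(-12))*653 = -60*653 = -39180)
(X(C(17), -342) + 41720)/Q = (-342*(-2 + 2*17**2)**2 + 41720)/(-39180) = (-342*(-2 + 2*289)**2 + 41720)*(-1/39180) = (-342*(-2 + 578)**2 + 41720)*(-1/39180) = (-342*576**2 + 41720)*(-1/39180) = (-342*331776 + 41720)*(-1/39180) = (-113467392 + 41720)*(-1/39180) = -113425672*(-1/39180) = 28356418/9795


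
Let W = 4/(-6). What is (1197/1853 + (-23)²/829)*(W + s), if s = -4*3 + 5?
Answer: -45368650/4608411 ≈ -9.8447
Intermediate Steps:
W = -⅔ (W = 4*(-⅙) = -⅔ ≈ -0.66667)
s = -7 (s = -12 + 5 = -7)
(1197/1853 + (-23)²/829)*(W + s) = (1197/1853 + (-23)²/829)*(-⅔ - 7) = (1197*(1/1853) + 529*(1/829))*(-23/3) = (1197/1853 + 529/829)*(-23/3) = (1972550/1536137)*(-23/3) = -45368650/4608411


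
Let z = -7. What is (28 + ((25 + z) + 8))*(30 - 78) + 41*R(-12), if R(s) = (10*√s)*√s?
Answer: -7512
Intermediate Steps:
R(s) = 10*s
(28 + ((25 + z) + 8))*(30 - 78) + 41*R(-12) = (28 + ((25 - 7) + 8))*(30 - 78) + 41*(10*(-12)) = (28 + (18 + 8))*(-48) + 41*(-120) = (28 + 26)*(-48) - 4920 = 54*(-48) - 4920 = -2592 - 4920 = -7512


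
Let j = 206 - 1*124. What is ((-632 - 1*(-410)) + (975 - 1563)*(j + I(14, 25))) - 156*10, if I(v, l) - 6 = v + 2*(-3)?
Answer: -58230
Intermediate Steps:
I(v, l) = v (I(v, l) = 6 + (v + 2*(-3)) = 6 + (v - 6) = 6 + (-6 + v) = v)
j = 82 (j = 206 - 124 = 82)
((-632 - 1*(-410)) + (975 - 1563)*(j + I(14, 25))) - 156*10 = ((-632 - 1*(-410)) + (975 - 1563)*(82 + 14)) - 156*10 = ((-632 + 410) - 588*96) - 1560 = (-222 - 56448) - 1560 = -56670 - 1560 = -58230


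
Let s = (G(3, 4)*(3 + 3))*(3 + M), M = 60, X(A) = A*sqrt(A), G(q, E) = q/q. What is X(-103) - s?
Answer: -378 - 103*I*sqrt(103) ≈ -378.0 - 1045.3*I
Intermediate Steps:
G(q, E) = 1
X(A) = A**(3/2)
s = 378 (s = (1*(3 + 3))*(3 + 60) = (1*6)*63 = 6*63 = 378)
X(-103) - s = (-103)**(3/2) - 1*378 = -103*I*sqrt(103) - 378 = -378 - 103*I*sqrt(103)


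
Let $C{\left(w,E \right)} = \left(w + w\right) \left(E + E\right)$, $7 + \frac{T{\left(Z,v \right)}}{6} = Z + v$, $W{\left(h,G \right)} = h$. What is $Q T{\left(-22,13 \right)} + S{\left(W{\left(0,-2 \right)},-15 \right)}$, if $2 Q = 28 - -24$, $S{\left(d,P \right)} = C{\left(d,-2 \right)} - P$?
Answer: $-2481$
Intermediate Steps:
$T{\left(Z,v \right)} = -42 + 6 Z + 6 v$ ($T{\left(Z,v \right)} = -42 + 6 \left(Z + v\right) = -42 + \left(6 Z + 6 v\right) = -42 + 6 Z + 6 v$)
$C{\left(w,E \right)} = 4 E w$ ($C{\left(w,E \right)} = 2 w 2 E = 4 E w$)
$S{\left(d,P \right)} = - P - 8 d$ ($S{\left(d,P \right)} = 4 \left(-2\right) d - P = - 8 d - P = - P - 8 d$)
$Q = 26$ ($Q = \frac{28 - -24}{2} = \frac{28 + 24}{2} = \frac{1}{2} \cdot 52 = 26$)
$Q T{\left(-22,13 \right)} + S{\left(W{\left(0,-2 \right)},-15 \right)} = 26 \left(-42 + 6 \left(-22\right) + 6 \cdot 13\right) - -15 = 26 \left(-42 - 132 + 78\right) + \left(15 + 0\right) = 26 \left(-96\right) + 15 = -2496 + 15 = -2481$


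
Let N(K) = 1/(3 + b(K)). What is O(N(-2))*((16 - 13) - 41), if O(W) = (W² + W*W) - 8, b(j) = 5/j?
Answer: 0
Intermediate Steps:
N(K) = 1/(3 + 5/K)
O(W) = -8 + 2*W² (O(W) = (W² + W²) - 8 = 2*W² - 8 = -8 + 2*W²)
O(N(-2))*((16 - 13) - 41) = (-8 + 2*(-2/(5 + 3*(-2)))²)*((16 - 13) - 41) = (-8 + 2*(-2/(5 - 6))²)*(3 - 41) = (-8 + 2*(-2/(-1))²)*(-38) = (-8 + 2*(-2*(-1))²)*(-38) = (-8 + 2*2²)*(-38) = (-8 + 2*4)*(-38) = (-8 + 8)*(-38) = 0*(-38) = 0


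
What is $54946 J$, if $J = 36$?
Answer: $1978056$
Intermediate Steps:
$54946 J = 54946 \cdot 36 = 1978056$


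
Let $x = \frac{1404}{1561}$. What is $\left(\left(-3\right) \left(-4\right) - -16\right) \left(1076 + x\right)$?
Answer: $\frac{6724160}{223} \approx 30153.0$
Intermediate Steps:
$x = \frac{1404}{1561}$ ($x = 1404 \cdot \frac{1}{1561} = \frac{1404}{1561} \approx 0.89942$)
$\left(\left(-3\right) \left(-4\right) - -16\right) \left(1076 + x\right) = \left(\left(-3\right) \left(-4\right) - -16\right) \left(1076 + \frac{1404}{1561}\right) = \left(12 + 16\right) \frac{1681040}{1561} = 28 \cdot \frac{1681040}{1561} = \frac{6724160}{223}$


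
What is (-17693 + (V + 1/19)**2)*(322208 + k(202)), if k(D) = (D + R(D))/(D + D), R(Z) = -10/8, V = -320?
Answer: 3978983490181077/145844 ≈ 2.7282e+10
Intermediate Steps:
R(Z) = -5/4 (R(Z) = -10*1/8 = -5/4)
k(D) = (-5/4 + D)/(2*D) (k(D) = (D - 5/4)/(D + D) = (-5/4 + D)/((2*D)) = (-5/4 + D)*(1/(2*D)) = (-5/4 + D)/(2*D))
(-17693 + (V + 1/19)**2)*(322208 + k(202)) = (-17693 + (-320 + 1/19)**2)*(322208 + (1/8)*(-5 + 4*202)/202) = (-17693 + (-320 + 1/19)**2)*(322208 + (1/8)*(1/202)*(-5 + 808)) = (-17693 + (-6079/19)**2)*(322208 + (1/8)*(1/202)*803) = (-17693 + 36954241/361)*(322208 + 803/1616) = (30567068/361)*(520688931/1616) = 3978983490181077/145844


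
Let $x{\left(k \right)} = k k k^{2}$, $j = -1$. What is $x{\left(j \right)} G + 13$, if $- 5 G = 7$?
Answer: $\frac{58}{5} \approx 11.6$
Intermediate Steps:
$G = - \frac{7}{5}$ ($G = \left(- \frac{1}{5}\right) 7 = - \frac{7}{5} \approx -1.4$)
$x{\left(k \right)} = k^{4}$ ($x{\left(k \right)} = k^{2} k^{2} = k^{4}$)
$x{\left(j \right)} G + 13 = \left(-1\right)^{4} \left(- \frac{7}{5}\right) + 13 = 1 \left(- \frac{7}{5}\right) + 13 = - \frac{7}{5} + 13 = \frac{58}{5}$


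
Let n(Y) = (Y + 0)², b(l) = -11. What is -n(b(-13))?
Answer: -121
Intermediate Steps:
n(Y) = Y²
-n(b(-13)) = -1*(-11)² = -1*121 = -121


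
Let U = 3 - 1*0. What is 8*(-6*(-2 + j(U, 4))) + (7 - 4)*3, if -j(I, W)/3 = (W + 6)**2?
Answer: 14505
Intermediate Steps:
U = 3 (U = 3 + 0 = 3)
j(I, W) = -3*(6 + W)**2 (j(I, W) = -3*(W + 6)**2 = -3*(6 + W)**2)
8*(-6*(-2 + j(U, 4))) + (7 - 4)*3 = 8*(-6*(-2 - 3*(6 + 4)**2)) + (7 - 4)*3 = 8*(-6*(-2 - 3*10**2)) + 3*3 = 8*(-6*(-2 - 3*100)) + 9 = 8*(-6*(-2 - 300)) + 9 = 8*(-6*(-302)) + 9 = 8*1812 + 9 = 14496 + 9 = 14505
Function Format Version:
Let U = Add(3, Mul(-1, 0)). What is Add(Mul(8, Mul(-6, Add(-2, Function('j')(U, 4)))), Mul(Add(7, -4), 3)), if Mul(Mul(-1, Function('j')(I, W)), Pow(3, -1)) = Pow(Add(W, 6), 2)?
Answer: 14505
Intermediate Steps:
U = 3 (U = Add(3, 0) = 3)
Function('j')(I, W) = Mul(-3, Pow(Add(6, W), 2)) (Function('j')(I, W) = Mul(-3, Pow(Add(W, 6), 2)) = Mul(-3, Pow(Add(6, W), 2)))
Add(Mul(8, Mul(-6, Add(-2, Function('j')(U, 4)))), Mul(Add(7, -4), 3)) = Add(Mul(8, Mul(-6, Add(-2, Mul(-3, Pow(Add(6, 4), 2))))), Mul(Add(7, -4), 3)) = Add(Mul(8, Mul(-6, Add(-2, Mul(-3, Pow(10, 2))))), Mul(3, 3)) = Add(Mul(8, Mul(-6, Add(-2, Mul(-3, 100)))), 9) = Add(Mul(8, Mul(-6, Add(-2, -300))), 9) = Add(Mul(8, Mul(-6, -302)), 9) = Add(Mul(8, 1812), 9) = Add(14496, 9) = 14505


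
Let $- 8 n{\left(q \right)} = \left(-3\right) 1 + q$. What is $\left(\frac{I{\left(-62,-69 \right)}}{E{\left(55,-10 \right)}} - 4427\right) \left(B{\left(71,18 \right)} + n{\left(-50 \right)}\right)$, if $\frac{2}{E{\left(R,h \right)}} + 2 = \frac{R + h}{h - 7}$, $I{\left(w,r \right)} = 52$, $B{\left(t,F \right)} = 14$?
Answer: $- \frac{12756645}{136} \approx -93799.0$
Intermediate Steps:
$E{\left(R,h \right)} = \frac{2}{-2 + \frac{R + h}{-7 + h}}$ ($E{\left(R,h \right)} = \frac{2}{-2 + \frac{R + h}{h - 7}} = \frac{2}{-2 + \frac{R + h}{-7 + h}}$)
$n{\left(q \right)} = \frac{3}{8} - \frac{q}{8}$ ($n{\left(q \right)} = - \frac{\left(-3\right) 1 + q}{8} = - \frac{-3 + q}{8} = \frac{3}{8} - \frac{q}{8}$)
$\left(\frac{I{\left(-62,-69 \right)}}{E{\left(55,-10 \right)}} - 4427\right) \left(B{\left(71,18 \right)} + n{\left(-50 \right)}\right) = \left(\frac{52}{2 \frac{1}{14 + 55 - -10} \left(-7 - 10\right)} - 4427\right) \left(14 + \left(\frac{3}{8} - - \frac{25}{4}\right)\right) = \left(\frac{52}{2 \frac{1}{14 + 55 + 10} \left(-17\right)} - 4427\right) \left(14 + \left(\frac{3}{8} + \frac{25}{4}\right)\right) = \left(\frac{52}{2 \cdot \frac{1}{79} \left(-17\right)} - 4427\right) \left(14 + \frac{53}{8}\right) = \left(\frac{52}{2 \cdot \frac{1}{79} \left(-17\right)} - 4427\right) \frac{165}{8} = \left(\frac{52}{- \frac{34}{79}} - 4427\right) \frac{165}{8} = \left(52 \left(- \frac{79}{34}\right) - 4427\right) \frac{165}{8} = \left(- \frac{2054}{17} - 4427\right) \frac{165}{8} = \left(- \frac{77313}{17}\right) \frac{165}{8} = - \frac{12756645}{136}$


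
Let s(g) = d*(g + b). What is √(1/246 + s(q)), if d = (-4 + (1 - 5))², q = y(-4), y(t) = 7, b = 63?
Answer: √271111926/246 ≈ 66.933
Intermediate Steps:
q = 7
d = 64 (d = (-4 - 4)² = (-8)² = 64)
s(g) = 4032 + 64*g (s(g) = 64*(g + 63) = 64*(63 + g) = 4032 + 64*g)
√(1/246 + s(q)) = √(1/246 + (4032 + 64*7)) = √(1/246 + (4032 + 448)) = √(1/246 + 4480) = √(1102081/246) = √271111926/246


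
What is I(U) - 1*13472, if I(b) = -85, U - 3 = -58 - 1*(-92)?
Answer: -13557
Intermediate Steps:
U = 37 (U = 3 + (-58 - 1*(-92)) = 3 + (-58 + 92) = 3 + 34 = 37)
I(U) - 1*13472 = -85 - 1*13472 = -85 - 13472 = -13557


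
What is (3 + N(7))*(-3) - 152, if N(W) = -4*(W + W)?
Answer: 7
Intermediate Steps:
N(W) = -8*W
(3 + N(7))*(-3) - 152 = (3 - 8*7)*(-3) - 152 = (3 - 56)*(-3) - 152 = -53*(-3) - 152 = 159 - 152 = 7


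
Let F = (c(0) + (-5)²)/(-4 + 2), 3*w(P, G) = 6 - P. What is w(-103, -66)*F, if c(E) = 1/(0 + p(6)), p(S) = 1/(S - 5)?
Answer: -1417/3 ≈ -472.33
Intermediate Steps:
p(S) = 1/(-5 + S)
w(P, G) = 2 - P/3 (w(P, G) = (6 - P)/3 = 2 - P/3)
c(E) = 1 (c(E) = 1/(0 + 1/(-5 + 6)) = 1/(0 + 1/1) = 1/(0 + 1) = 1/1 = 1)
F = -13 (F = (1 + (-5)²)/(-4 + 2) = (1 + 25)/(-2) = 26*(-½) = -13)
w(-103, -66)*F = (2 - ⅓*(-103))*(-13) = (2 + 103/3)*(-13) = (109/3)*(-13) = -1417/3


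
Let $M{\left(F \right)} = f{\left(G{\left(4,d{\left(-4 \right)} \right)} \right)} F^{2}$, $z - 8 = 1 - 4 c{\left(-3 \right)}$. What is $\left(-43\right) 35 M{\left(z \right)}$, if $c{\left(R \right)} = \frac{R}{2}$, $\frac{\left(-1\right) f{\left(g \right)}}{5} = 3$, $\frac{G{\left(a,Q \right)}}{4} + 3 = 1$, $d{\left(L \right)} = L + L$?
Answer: $5079375$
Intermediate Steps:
$d{\left(L \right)} = 2 L$
$G{\left(a,Q \right)} = -8$ ($G{\left(a,Q \right)} = -12 + 4 \cdot 1 = -12 + 4 = -8$)
$f{\left(g \right)} = -15$ ($f{\left(g \right)} = \left(-5\right) 3 = -15$)
$c{\left(R \right)} = \frac{R}{2}$ ($c{\left(R \right)} = R \frac{1}{2} = \frac{R}{2}$)
$z = 15$ ($z = 8 - \left(-1 + 4 \cdot \frac{1}{2} \left(-3\right)\right) = 8 + \left(1 - -6\right) = 8 + \left(1 + 6\right) = 8 + 7 = 15$)
$M{\left(F \right)} = - 15 F^{2}$
$\left(-43\right) 35 M{\left(z \right)} = \left(-43\right) 35 \left(- 15 \cdot 15^{2}\right) = - 1505 \left(\left(-15\right) 225\right) = \left(-1505\right) \left(-3375\right) = 5079375$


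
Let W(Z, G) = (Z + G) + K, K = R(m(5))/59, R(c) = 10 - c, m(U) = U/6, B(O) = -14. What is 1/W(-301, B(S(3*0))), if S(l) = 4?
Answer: -354/111455 ≈ -0.0031762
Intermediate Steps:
m(U) = U/6 (m(U) = U*(⅙) = U/6)
K = 55/354 (K = (10 - 5/6)/59 = (10 - 1*⅚)*(1/59) = (10 - ⅚)*(1/59) = (55/6)*(1/59) = 55/354 ≈ 0.15537)
W(Z, G) = 55/354 + G + Z (W(Z, G) = (Z + G) + 55/354 = (G + Z) + 55/354 = 55/354 + G + Z)
1/W(-301, B(S(3*0))) = 1/(55/354 - 14 - 301) = 1/(-111455/354) = -354/111455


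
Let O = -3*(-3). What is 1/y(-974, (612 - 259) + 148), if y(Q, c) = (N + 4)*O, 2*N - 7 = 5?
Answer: 1/90 ≈ 0.011111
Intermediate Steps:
N = 6 (N = 7/2 + (1/2)*5 = 7/2 + 5/2 = 6)
O = 9
y(Q, c) = 90 (y(Q, c) = (6 + 4)*9 = 10*9 = 90)
1/y(-974, (612 - 259) + 148) = 1/90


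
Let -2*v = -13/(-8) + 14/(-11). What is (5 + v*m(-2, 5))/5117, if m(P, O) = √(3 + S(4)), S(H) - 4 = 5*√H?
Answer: 5/5117 - 31*√17/900592 ≈ 0.00083521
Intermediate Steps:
S(H) = 4 + 5*√H
v = -31/176 (v = -(-13/(-8) + 14/(-11))/2 = -(-13*(-⅛) + 14*(-1/11))/2 = -(13/8 - 14/11)/2 = -½*31/88 = -31/176 ≈ -0.17614)
m(P, O) = √17 (m(P, O) = √(3 + (4 + 5*√4)) = √(3 + (4 + 5*2)) = √(3 + (4 + 10)) = √(3 + 14) = √17)
(5 + v*m(-2, 5))/5117 = (5 - 31*√17/176)/5117 = (5 - 31*√17/176)*(1/5117) = 5/5117 - 31*√17/900592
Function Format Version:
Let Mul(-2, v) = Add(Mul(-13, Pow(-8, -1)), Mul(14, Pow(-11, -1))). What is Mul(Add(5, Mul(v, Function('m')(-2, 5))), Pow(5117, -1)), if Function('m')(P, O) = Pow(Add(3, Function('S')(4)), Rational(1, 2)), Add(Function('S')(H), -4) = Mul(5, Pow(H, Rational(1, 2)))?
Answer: Add(Rational(5, 5117), Mul(Rational(-31, 900592), Pow(17, Rational(1, 2)))) ≈ 0.00083521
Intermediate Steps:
Function('S')(H) = Add(4, Mul(5, Pow(H, Rational(1, 2))))
v = Rational(-31, 176) (v = Mul(Rational(-1, 2), Add(Mul(-13, Pow(-8, -1)), Mul(14, Pow(-11, -1)))) = Mul(Rational(-1, 2), Add(Mul(-13, Rational(-1, 8)), Mul(14, Rational(-1, 11)))) = Mul(Rational(-1, 2), Add(Rational(13, 8), Rational(-14, 11))) = Mul(Rational(-1, 2), Rational(31, 88)) = Rational(-31, 176) ≈ -0.17614)
Function('m')(P, O) = Pow(17, Rational(1, 2)) (Function('m')(P, O) = Pow(Add(3, Add(4, Mul(5, Pow(4, Rational(1, 2))))), Rational(1, 2)) = Pow(Add(3, Add(4, Mul(5, 2))), Rational(1, 2)) = Pow(Add(3, Add(4, 10)), Rational(1, 2)) = Pow(Add(3, 14), Rational(1, 2)) = Pow(17, Rational(1, 2)))
Mul(Add(5, Mul(v, Function('m')(-2, 5))), Pow(5117, -1)) = Mul(Add(5, Mul(Rational(-31, 176), Pow(17, Rational(1, 2)))), Pow(5117, -1)) = Mul(Add(5, Mul(Rational(-31, 176), Pow(17, Rational(1, 2)))), Rational(1, 5117)) = Add(Rational(5, 5117), Mul(Rational(-31, 900592), Pow(17, Rational(1, 2))))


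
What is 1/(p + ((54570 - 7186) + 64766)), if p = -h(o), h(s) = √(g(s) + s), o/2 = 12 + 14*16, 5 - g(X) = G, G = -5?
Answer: 56075/6288811009 + √482/12577622018 ≈ 8.9184e-6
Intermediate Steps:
g(X) = 10 (g(X) = 5 - 1*(-5) = 5 + 5 = 10)
o = 472 (o = 2*(12 + 14*16) = 2*(12 + 224) = 2*236 = 472)
h(s) = √(10 + s)
p = -√482 (p = -√(10 + 472) = -√482 ≈ -21.954)
1/(p + ((54570 - 7186) + 64766)) = 1/(-√482 + ((54570 - 7186) + 64766)) = 1/(-√482 + (47384 + 64766)) = 1/(-√482 + 112150) = 1/(112150 - √482)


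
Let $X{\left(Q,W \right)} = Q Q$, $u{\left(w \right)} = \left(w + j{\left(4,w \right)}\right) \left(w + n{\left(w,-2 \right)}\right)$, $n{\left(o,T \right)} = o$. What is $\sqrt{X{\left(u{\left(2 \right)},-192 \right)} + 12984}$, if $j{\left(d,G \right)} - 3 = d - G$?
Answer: $2 \sqrt{3442} \approx 117.34$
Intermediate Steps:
$j{\left(d,G \right)} = 3 + d - G$ ($j{\left(d,G \right)} = 3 - \left(G - d\right) = 3 + d - G$)
$u{\left(w \right)} = 14 w$ ($u{\left(w \right)} = \left(w + \left(3 + 4 - w\right)\right) \left(w + w\right) = \left(w - \left(-7 + w\right)\right) 2 w = 7 \cdot 2 w = 14 w$)
$X{\left(Q,W \right)} = Q^{2}$
$\sqrt{X{\left(u{\left(2 \right)},-192 \right)} + 12984} = \sqrt{\left(14 \cdot 2\right)^{2} + 12984} = \sqrt{28^{2} + 12984} = \sqrt{784 + 12984} = \sqrt{13768} = 2 \sqrt{3442}$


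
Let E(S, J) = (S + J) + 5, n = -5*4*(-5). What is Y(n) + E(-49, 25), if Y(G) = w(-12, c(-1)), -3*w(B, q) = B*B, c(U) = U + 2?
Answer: -67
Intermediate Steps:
n = 100 (n = -20*(-5) = 100)
c(U) = 2 + U
E(S, J) = 5 + J + S (E(S, J) = (J + S) + 5 = 5 + J + S)
w(B, q) = -B²/3 (w(B, q) = -B*B/3 = -B²/3)
Y(G) = -48 (Y(G) = -⅓*(-12)² = -⅓*144 = -48)
Y(n) + E(-49, 25) = -48 + (5 + 25 - 49) = -48 - 19 = -67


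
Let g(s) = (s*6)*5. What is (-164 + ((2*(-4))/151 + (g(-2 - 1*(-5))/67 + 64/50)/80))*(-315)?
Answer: 104541711939/2023400 ≈ 51666.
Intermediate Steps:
g(s) = 30*s (g(s) = (6*s)*5 = 30*s)
(-164 + ((2*(-4))/151 + (g(-2 - 1*(-5))/67 + 64/50)/80))*(-315) = (-164 + ((2*(-4))/151 + ((30*(-2 - 1*(-5)))/67 + 64/50)/80))*(-315) = (-164 + (-8*1/151 + ((30*(-2 + 5))*(1/67) + 64*(1/50))*(1/80)))*(-315) = (-164 + (-8/151 + ((30*3)*(1/67) + 32/25)*(1/80)))*(-315) = (-164 + (-8/151 + (90*(1/67) + 32/25)*(1/80)))*(-315) = (-164 + (-8/151 + (90/67 + 32/25)*(1/80)))*(-315) = (-164 + (-8/151 + (4394/1675)*(1/80)))*(-315) = (-164 + (-8/151 + 2197/67000))*(-315) = (-164 - 204253/10117000)*(-315) = -1659392253/10117000*(-315) = 104541711939/2023400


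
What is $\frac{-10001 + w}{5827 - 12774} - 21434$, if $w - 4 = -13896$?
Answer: $- \frac{148878105}{6947} \approx -21431.0$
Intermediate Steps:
$w = -13892$ ($w = 4 - 13896 = -13892$)
$\frac{-10001 + w}{5827 - 12774} - 21434 = \frac{-10001 - 13892}{5827 - 12774} - 21434 = - \frac{23893}{-6947} - 21434 = \left(-23893\right) \left(- \frac{1}{6947}\right) - 21434 = \frac{23893}{6947} - 21434 = - \frac{148878105}{6947}$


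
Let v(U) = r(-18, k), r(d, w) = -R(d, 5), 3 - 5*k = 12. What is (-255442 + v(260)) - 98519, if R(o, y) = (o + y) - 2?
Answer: -353946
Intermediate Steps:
R(o, y) = -2 + o + y
k = -9/5 (k = 3/5 - 1/5*12 = 3/5 - 12/5 = -9/5 ≈ -1.8000)
r(d, w) = -3 - d (r(d, w) = -(-2 + d + 5) = -(3 + d) = -3 - d)
v(U) = 15 (v(U) = -3 - 1*(-18) = -3 + 18 = 15)
(-255442 + v(260)) - 98519 = (-255442 + 15) - 98519 = -255427 - 98519 = -353946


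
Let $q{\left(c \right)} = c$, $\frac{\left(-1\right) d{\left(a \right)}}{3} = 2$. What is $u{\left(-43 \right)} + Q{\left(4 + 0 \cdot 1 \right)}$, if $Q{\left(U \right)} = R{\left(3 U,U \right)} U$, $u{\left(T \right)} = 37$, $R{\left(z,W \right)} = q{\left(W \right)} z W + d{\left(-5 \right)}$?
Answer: $781$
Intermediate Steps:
$d{\left(a \right)} = -6$ ($d{\left(a \right)} = \left(-3\right) 2 = -6$)
$R{\left(z,W \right)} = -6 + z W^{2}$ ($R{\left(z,W \right)} = W z W - 6 = z W^{2} - 6 = -6 + z W^{2}$)
$Q{\left(U \right)} = U \left(-6 + 3 U^{3}\right)$ ($Q{\left(U \right)} = \left(-6 + 3 U U^{2}\right) U = \left(-6 + 3 U^{3}\right) U = U \left(-6 + 3 U^{3}\right)$)
$u{\left(-43 \right)} + Q{\left(4 + 0 \cdot 1 \right)} = 37 + 3 \left(4 + 0 \cdot 1\right) \left(-2 + \left(4 + 0 \cdot 1\right)^{3}\right) = 37 + 3 \left(4 + 0\right) \left(-2 + \left(4 + 0\right)^{3}\right) = 37 + 3 \cdot 4 \left(-2 + 4^{3}\right) = 37 + 3 \cdot 4 \left(-2 + 64\right) = 37 + 3 \cdot 4 \cdot 62 = 37 + 744 = 781$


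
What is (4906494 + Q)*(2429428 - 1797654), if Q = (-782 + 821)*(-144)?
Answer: 3096247297572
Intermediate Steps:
Q = -5616 (Q = 39*(-144) = -5616)
(4906494 + Q)*(2429428 - 1797654) = (4906494 - 5616)*(2429428 - 1797654) = 4900878*631774 = 3096247297572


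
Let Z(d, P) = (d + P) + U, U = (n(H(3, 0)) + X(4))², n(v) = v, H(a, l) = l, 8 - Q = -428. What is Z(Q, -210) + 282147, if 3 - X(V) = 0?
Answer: 282382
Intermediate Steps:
Q = 436 (Q = 8 - 1*(-428) = 8 + 428 = 436)
X(V) = 3 (X(V) = 3 - 1*0 = 3 + 0 = 3)
U = 9 (U = (0 + 3)² = 3² = 9)
Z(d, P) = 9 + P + d (Z(d, P) = (d + P) + 9 = (P + d) + 9 = 9 + P + d)
Z(Q, -210) + 282147 = (9 - 210 + 436) + 282147 = 235 + 282147 = 282382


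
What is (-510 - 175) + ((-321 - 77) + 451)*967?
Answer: 50566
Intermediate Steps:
(-510 - 175) + ((-321 - 77) + 451)*967 = -685 + (-398 + 451)*967 = -685 + 53*967 = -685 + 51251 = 50566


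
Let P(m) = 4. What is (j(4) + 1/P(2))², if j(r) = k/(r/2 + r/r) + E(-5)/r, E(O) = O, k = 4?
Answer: ⅑ ≈ 0.11111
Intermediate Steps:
j(r) = -5/r + 4/(1 + r/2) (j(r) = 4/(r/2 + r/r) - 5/r = 4/(r*(½) + 1) - 5/r = 4/(r/2 + 1) - 5/r = 4/(1 + r/2) - 5/r = -5/r + 4/(1 + r/2))
(j(4) + 1/P(2))² = ((-10 + 3*4)/(4*(2 + 4)) + 1/4)² = ((¼)*(-10 + 12)/6 + ¼)² = ((¼)*(⅙)*2 + ¼)² = (1/12 + ¼)² = (⅓)² = ⅑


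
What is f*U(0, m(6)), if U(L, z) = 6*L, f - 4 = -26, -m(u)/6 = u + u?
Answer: 0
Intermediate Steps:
m(u) = -12*u (m(u) = -6*(u + u) = -12*u)
f = -22 (f = 4 - 26 = -22)
f*U(0, m(6)) = -132*0 = -22*0 = 0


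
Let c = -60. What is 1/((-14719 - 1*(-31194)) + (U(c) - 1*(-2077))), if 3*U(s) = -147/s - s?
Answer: 60/1114369 ≈ 5.3842e-5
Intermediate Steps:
U(s) = -49/s - s/3 (U(s) = (-147/s - s)/3 = (-s - 147/s)/3 = -49/s - s/3)
1/((-14719 - 1*(-31194)) + (U(c) - 1*(-2077))) = 1/((-14719 - 1*(-31194)) + ((-49/(-60) - ⅓*(-60)) - 1*(-2077))) = 1/((-14719 + 31194) + ((-49*(-1/60) + 20) + 2077)) = 1/(16475 + ((49/60 + 20) + 2077)) = 1/(16475 + (1249/60 + 2077)) = 1/(16475 + 125869/60) = 1/(1114369/60) = 60/1114369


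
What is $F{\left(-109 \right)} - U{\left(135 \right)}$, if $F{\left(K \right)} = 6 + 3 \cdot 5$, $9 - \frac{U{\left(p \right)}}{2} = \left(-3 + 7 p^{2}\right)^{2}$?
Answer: $32549230371$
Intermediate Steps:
$U{\left(p \right)} = 18 - 2 \left(-3 + 7 p^{2}\right)^{2}$
$F{\left(K \right)} = 21$ ($F{\left(K \right)} = 6 + 15 = 21$)
$F{\left(-109 \right)} - U{\left(135 \right)} = 21 - 135^{2} \left(84 - 98 \cdot 135^{2}\right) = 21 - 18225 \left(84 - 1786050\right) = 21 - 18225 \left(-1785966\right) = 21 - -32549230350 = 21 + 32549230350 = 32549230371$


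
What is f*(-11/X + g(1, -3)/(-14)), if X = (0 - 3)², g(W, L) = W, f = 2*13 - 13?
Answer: -2119/126 ≈ -16.817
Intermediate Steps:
f = 13 (f = 26 - 13 = 13)
X = 9 (X = (-3)² = 9)
f*(-11/X + g(1, -3)/(-14)) = 13*(-11/9 + 1/(-14)) = 13*(-11*⅑ + 1*(-1/14)) = 13*(-11/9 - 1/14) = 13*(-163/126) = -2119/126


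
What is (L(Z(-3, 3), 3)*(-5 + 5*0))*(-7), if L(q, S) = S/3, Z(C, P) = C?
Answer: 35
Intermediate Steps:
L(q, S) = S/3 (L(q, S) = S*(⅓) = S/3)
(L(Z(-3, 3), 3)*(-5 + 5*0))*(-7) = (((⅓)*3)*(-5 + 5*0))*(-7) = (1*(-5 + 0))*(-7) = (1*(-5))*(-7) = -5*(-7) = 35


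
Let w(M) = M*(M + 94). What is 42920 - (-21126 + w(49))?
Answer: 57039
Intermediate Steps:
w(M) = M*(94 + M)
42920 - (-21126 + w(49)) = 42920 - (-21126 + 49*(94 + 49)) = 42920 - (-21126 + 49*143) = 42920 - (-21126 + 7007) = 42920 - 1*(-14119) = 42920 + 14119 = 57039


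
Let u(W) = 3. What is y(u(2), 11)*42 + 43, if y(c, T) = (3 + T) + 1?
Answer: 673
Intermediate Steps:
y(c, T) = 4 + T
y(u(2), 11)*42 + 43 = (4 + 11)*42 + 43 = 15*42 + 43 = 630 + 43 = 673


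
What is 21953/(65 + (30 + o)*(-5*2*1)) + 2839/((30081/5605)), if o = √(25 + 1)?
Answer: 136442757304/316602525 + 43906*√26/10525 ≈ 452.23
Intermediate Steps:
o = √26 ≈ 5.0990
21953/(65 + (30 + o)*(-5*2*1)) + 2839/((30081/5605)) = 21953/(65 + (30 + √26)*(-5*2*1)) + 2839/((30081/5605)) = 21953/(65 + (30 + √26)*(-10*1)) + 2839/((30081*(1/5605))) = 21953/(65 + (30 + √26)*(-10)) + 2839/(30081/5605) = 21953/(65 + (-300 - 10*√26)) + 2839*(5605/30081) = 21953/(-235 - 10*√26) + 15912595/30081 = 15912595/30081 + 21953/(-235 - 10*√26)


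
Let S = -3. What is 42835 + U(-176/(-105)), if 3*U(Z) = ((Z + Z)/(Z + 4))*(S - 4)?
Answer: 19146629/447 ≈ 42834.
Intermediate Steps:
U(Z) = -14*Z/(3*(4 + Z)) (U(Z) = (((Z + Z)/(Z + 4))*(-3 - 4))/3 = (((2*Z)/(4 + Z))*(-7))/3 = ((2*Z/(4 + Z))*(-7))/3 = (-14*Z/(4 + Z))/3 = -14*Z/(3*(4 + Z)))
42835 + U(-176/(-105)) = 42835 - 14*(-176/(-105))/(12 + 3*(-176/(-105))) = 42835 - 14*(-176*(-1/105))/(12 + 3*(-176*(-1/105))) = 42835 - 14*176/105/(12 + 3*(176/105)) = 42835 - 14*176/105/(12 + 176/35) = 42835 - 14*176/105/596/35 = 42835 - 14*176/105*35/596 = 42835 - 616/447 = 19146629/447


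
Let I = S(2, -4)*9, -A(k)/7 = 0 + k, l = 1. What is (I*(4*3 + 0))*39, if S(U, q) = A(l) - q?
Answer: -12636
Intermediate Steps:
A(k) = -7*k (A(k) = -7*(0 + k) = -7*k)
S(U, q) = -7 - q (S(U, q) = -7*1 - q = -7 - q)
I = -27 (I = (-7 - 1*(-4))*9 = (-7 + 4)*9 = -3*9 = -27)
(I*(4*3 + 0))*39 = -27*(4*3 + 0)*39 = -27*(12 + 0)*39 = -27*12*39 = -324*39 = -12636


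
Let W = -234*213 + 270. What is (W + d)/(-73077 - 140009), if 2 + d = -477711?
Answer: 527285/213086 ≈ 2.4745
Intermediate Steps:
d = -477713 (d = -2 - 477711 = -477713)
W = -49572 (W = -49842 + 270 = -49572)
(W + d)/(-73077 - 140009) = (-49572 - 477713)/(-73077 - 140009) = -527285/(-213086) = -527285*(-1/213086) = 527285/213086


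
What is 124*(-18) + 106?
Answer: -2126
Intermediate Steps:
124*(-18) + 106 = -2232 + 106 = -2126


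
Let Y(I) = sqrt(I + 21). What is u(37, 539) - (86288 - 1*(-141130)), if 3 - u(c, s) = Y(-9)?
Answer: -227415 - 2*sqrt(3) ≈ -2.2742e+5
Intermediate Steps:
Y(I) = sqrt(21 + I)
u(c, s) = 3 - 2*sqrt(3) (u(c, s) = 3 - sqrt(21 - 9) = 3 - sqrt(12) = 3 - 2*sqrt(3))
u(37, 539) - (86288 - 1*(-141130)) = (3 - 2*sqrt(3)) - (86288 - 1*(-141130)) = (3 - 2*sqrt(3)) - (86288 + 141130) = (3 - 2*sqrt(3)) - 1*227418 = (3 - 2*sqrt(3)) - 227418 = -227415 - 2*sqrt(3)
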